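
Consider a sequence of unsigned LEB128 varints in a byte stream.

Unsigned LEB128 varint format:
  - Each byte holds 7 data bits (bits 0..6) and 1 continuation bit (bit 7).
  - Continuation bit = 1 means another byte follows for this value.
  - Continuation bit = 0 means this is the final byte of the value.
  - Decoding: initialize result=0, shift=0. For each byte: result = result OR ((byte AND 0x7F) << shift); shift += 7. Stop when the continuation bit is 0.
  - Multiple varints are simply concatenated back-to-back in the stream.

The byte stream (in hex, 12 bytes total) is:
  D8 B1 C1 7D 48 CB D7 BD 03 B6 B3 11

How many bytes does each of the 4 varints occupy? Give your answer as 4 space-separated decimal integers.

  byte[0]=0xD8 cont=1 payload=0x58=88: acc |= 88<<0 -> acc=88 shift=7
  byte[1]=0xB1 cont=1 payload=0x31=49: acc |= 49<<7 -> acc=6360 shift=14
  byte[2]=0xC1 cont=1 payload=0x41=65: acc |= 65<<14 -> acc=1071320 shift=21
  byte[3]=0x7D cont=0 payload=0x7D=125: acc |= 125<<21 -> acc=263215320 shift=28 [end]
Varint 1: bytes[0:4] = D8 B1 C1 7D -> value 263215320 (4 byte(s))
  byte[4]=0x48 cont=0 payload=0x48=72: acc |= 72<<0 -> acc=72 shift=7 [end]
Varint 2: bytes[4:5] = 48 -> value 72 (1 byte(s))
  byte[5]=0xCB cont=1 payload=0x4B=75: acc |= 75<<0 -> acc=75 shift=7
  byte[6]=0xD7 cont=1 payload=0x57=87: acc |= 87<<7 -> acc=11211 shift=14
  byte[7]=0xBD cont=1 payload=0x3D=61: acc |= 61<<14 -> acc=1010635 shift=21
  byte[8]=0x03 cont=0 payload=0x03=3: acc |= 3<<21 -> acc=7302091 shift=28 [end]
Varint 3: bytes[5:9] = CB D7 BD 03 -> value 7302091 (4 byte(s))
  byte[9]=0xB6 cont=1 payload=0x36=54: acc |= 54<<0 -> acc=54 shift=7
  byte[10]=0xB3 cont=1 payload=0x33=51: acc |= 51<<7 -> acc=6582 shift=14
  byte[11]=0x11 cont=0 payload=0x11=17: acc |= 17<<14 -> acc=285110 shift=21 [end]
Varint 4: bytes[9:12] = B6 B3 11 -> value 285110 (3 byte(s))

Answer: 4 1 4 3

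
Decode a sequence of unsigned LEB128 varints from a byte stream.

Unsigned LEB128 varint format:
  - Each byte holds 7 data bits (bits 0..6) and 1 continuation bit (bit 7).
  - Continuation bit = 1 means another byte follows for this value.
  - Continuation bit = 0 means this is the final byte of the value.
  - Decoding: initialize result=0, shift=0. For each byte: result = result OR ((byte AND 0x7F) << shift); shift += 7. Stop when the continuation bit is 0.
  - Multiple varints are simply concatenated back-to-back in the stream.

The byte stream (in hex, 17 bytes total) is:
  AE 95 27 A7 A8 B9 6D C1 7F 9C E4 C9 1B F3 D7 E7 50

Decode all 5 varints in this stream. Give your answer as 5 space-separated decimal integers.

Answer: 641710 229528615 16321 57831964 169470963

Derivation:
  byte[0]=0xAE cont=1 payload=0x2E=46: acc |= 46<<0 -> acc=46 shift=7
  byte[1]=0x95 cont=1 payload=0x15=21: acc |= 21<<7 -> acc=2734 shift=14
  byte[2]=0x27 cont=0 payload=0x27=39: acc |= 39<<14 -> acc=641710 shift=21 [end]
Varint 1: bytes[0:3] = AE 95 27 -> value 641710 (3 byte(s))
  byte[3]=0xA7 cont=1 payload=0x27=39: acc |= 39<<0 -> acc=39 shift=7
  byte[4]=0xA8 cont=1 payload=0x28=40: acc |= 40<<7 -> acc=5159 shift=14
  byte[5]=0xB9 cont=1 payload=0x39=57: acc |= 57<<14 -> acc=939047 shift=21
  byte[6]=0x6D cont=0 payload=0x6D=109: acc |= 109<<21 -> acc=229528615 shift=28 [end]
Varint 2: bytes[3:7] = A7 A8 B9 6D -> value 229528615 (4 byte(s))
  byte[7]=0xC1 cont=1 payload=0x41=65: acc |= 65<<0 -> acc=65 shift=7
  byte[8]=0x7F cont=0 payload=0x7F=127: acc |= 127<<7 -> acc=16321 shift=14 [end]
Varint 3: bytes[7:9] = C1 7F -> value 16321 (2 byte(s))
  byte[9]=0x9C cont=1 payload=0x1C=28: acc |= 28<<0 -> acc=28 shift=7
  byte[10]=0xE4 cont=1 payload=0x64=100: acc |= 100<<7 -> acc=12828 shift=14
  byte[11]=0xC9 cont=1 payload=0x49=73: acc |= 73<<14 -> acc=1208860 shift=21
  byte[12]=0x1B cont=0 payload=0x1B=27: acc |= 27<<21 -> acc=57831964 shift=28 [end]
Varint 4: bytes[9:13] = 9C E4 C9 1B -> value 57831964 (4 byte(s))
  byte[13]=0xF3 cont=1 payload=0x73=115: acc |= 115<<0 -> acc=115 shift=7
  byte[14]=0xD7 cont=1 payload=0x57=87: acc |= 87<<7 -> acc=11251 shift=14
  byte[15]=0xE7 cont=1 payload=0x67=103: acc |= 103<<14 -> acc=1698803 shift=21
  byte[16]=0x50 cont=0 payload=0x50=80: acc |= 80<<21 -> acc=169470963 shift=28 [end]
Varint 5: bytes[13:17] = F3 D7 E7 50 -> value 169470963 (4 byte(s))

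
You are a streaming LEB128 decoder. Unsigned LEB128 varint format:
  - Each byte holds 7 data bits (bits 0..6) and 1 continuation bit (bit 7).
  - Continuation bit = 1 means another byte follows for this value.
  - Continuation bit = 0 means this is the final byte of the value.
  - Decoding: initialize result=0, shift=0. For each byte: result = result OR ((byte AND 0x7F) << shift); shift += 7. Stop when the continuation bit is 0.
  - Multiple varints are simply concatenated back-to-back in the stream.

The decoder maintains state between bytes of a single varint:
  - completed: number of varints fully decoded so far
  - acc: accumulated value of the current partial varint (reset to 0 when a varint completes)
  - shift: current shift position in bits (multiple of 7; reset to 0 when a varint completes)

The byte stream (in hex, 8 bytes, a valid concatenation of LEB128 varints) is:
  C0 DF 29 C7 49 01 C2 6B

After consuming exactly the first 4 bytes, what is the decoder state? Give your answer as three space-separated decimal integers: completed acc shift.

Answer: 1 71 7

Derivation:
byte[0]=0xC0 cont=1 payload=0x40: acc |= 64<<0 -> completed=0 acc=64 shift=7
byte[1]=0xDF cont=1 payload=0x5F: acc |= 95<<7 -> completed=0 acc=12224 shift=14
byte[2]=0x29 cont=0 payload=0x29: varint #1 complete (value=683968); reset -> completed=1 acc=0 shift=0
byte[3]=0xC7 cont=1 payload=0x47: acc |= 71<<0 -> completed=1 acc=71 shift=7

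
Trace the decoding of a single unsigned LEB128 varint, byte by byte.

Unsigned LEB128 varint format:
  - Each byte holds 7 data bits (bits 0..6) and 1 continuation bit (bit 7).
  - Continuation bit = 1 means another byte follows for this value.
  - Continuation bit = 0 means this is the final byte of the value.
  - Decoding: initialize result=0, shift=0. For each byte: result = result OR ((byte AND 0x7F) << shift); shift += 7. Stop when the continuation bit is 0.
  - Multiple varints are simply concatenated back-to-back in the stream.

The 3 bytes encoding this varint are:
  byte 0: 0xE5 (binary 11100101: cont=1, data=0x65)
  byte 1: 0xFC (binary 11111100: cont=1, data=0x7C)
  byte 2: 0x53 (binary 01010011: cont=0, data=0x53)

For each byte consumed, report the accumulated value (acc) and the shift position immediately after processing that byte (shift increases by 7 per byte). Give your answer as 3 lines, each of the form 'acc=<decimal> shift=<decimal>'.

byte 0=0xE5: payload=0x65=101, contrib = 101<<0 = 101; acc -> 101, shift -> 7
byte 1=0xFC: payload=0x7C=124, contrib = 124<<7 = 15872; acc -> 15973, shift -> 14
byte 2=0x53: payload=0x53=83, contrib = 83<<14 = 1359872; acc -> 1375845, shift -> 21

Answer: acc=101 shift=7
acc=15973 shift=14
acc=1375845 shift=21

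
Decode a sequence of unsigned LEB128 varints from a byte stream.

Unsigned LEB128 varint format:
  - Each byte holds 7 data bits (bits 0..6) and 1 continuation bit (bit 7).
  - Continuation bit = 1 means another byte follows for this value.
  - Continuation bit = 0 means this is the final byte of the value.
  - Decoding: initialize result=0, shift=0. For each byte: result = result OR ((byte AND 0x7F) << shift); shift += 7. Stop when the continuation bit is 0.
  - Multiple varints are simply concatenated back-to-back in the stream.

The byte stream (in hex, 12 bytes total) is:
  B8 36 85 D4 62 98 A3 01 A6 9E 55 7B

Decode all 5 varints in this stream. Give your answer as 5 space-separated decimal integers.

Answer: 6968 1616389 20888 1396518 123

Derivation:
  byte[0]=0xB8 cont=1 payload=0x38=56: acc |= 56<<0 -> acc=56 shift=7
  byte[1]=0x36 cont=0 payload=0x36=54: acc |= 54<<7 -> acc=6968 shift=14 [end]
Varint 1: bytes[0:2] = B8 36 -> value 6968 (2 byte(s))
  byte[2]=0x85 cont=1 payload=0x05=5: acc |= 5<<0 -> acc=5 shift=7
  byte[3]=0xD4 cont=1 payload=0x54=84: acc |= 84<<7 -> acc=10757 shift=14
  byte[4]=0x62 cont=0 payload=0x62=98: acc |= 98<<14 -> acc=1616389 shift=21 [end]
Varint 2: bytes[2:5] = 85 D4 62 -> value 1616389 (3 byte(s))
  byte[5]=0x98 cont=1 payload=0x18=24: acc |= 24<<0 -> acc=24 shift=7
  byte[6]=0xA3 cont=1 payload=0x23=35: acc |= 35<<7 -> acc=4504 shift=14
  byte[7]=0x01 cont=0 payload=0x01=1: acc |= 1<<14 -> acc=20888 shift=21 [end]
Varint 3: bytes[5:8] = 98 A3 01 -> value 20888 (3 byte(s))
  byte[8]=0xA6 cont=1 payload=0x26=38: acc |= 38<<0 -> acc=38 shift=7
  byte[9]=0x9E cont=1 payload=0x1E=30: acc |= 30<<7 -> acc=3878 shift=14
  byte[10]=0x55 cont=0 payload=0x55=85: acc |= 85<<14 -> acc=1396518 shift=21 [end]
Varint 4: bytes[8:11] = A6 9E 55 -> value 1396518 (3 byte(s))
  byte[11]=0x7B cont=0 payload=0x7B=123: acc |= 123<<0 -> acc=123 shift=7 [end]
Varint 5: bytes[11:12] = 7B -> value 123 (1 byte(s))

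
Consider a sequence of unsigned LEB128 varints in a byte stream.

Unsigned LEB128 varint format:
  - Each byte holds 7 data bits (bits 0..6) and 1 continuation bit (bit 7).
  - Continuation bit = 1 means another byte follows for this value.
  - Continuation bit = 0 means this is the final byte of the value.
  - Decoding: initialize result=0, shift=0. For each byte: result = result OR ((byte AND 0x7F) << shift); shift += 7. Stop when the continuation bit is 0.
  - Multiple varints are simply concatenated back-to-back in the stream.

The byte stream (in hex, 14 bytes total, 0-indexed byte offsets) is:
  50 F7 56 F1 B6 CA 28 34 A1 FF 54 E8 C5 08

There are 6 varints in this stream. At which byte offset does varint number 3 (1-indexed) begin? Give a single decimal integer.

Answer: 3

Derivation:
  byte[0]=0x50 cont=0 payload=0x50=80: acc |= 80<<0 -> acc=80 shift=7 [end]
Varint 1: bytes[0:1] = 50 -> value 80 (1 byte(s))
  byte[1]=0xF7 cont=1 payload=0x77=119: acc |= 119<<0 -> acc=119 shift=7
  byte[2]=0x56 cont=0 payload=0x56=86: acc |= 86<<7 -> acc=11127 shift=14 [end]
Varint 2: bytes[1:3] = F7 56 -> value 11127 (2 byte(s))
  byte[3]=0xF1 cont=1 payload=0x71=113: acc |= 113<<0 -> acc=113 shift=7
  byte[4]=0xB6 cont=1 payload=0x36=54: acc |= 54<<7 -> acc=7025 shift=14
  byte[5]=0xCA cont=1 payload=0x4A=74: acc |= 74<<14 -> acc=1219441 shift=21
  byte[6]=0x28 cont=0 payload=0x28=40: acc |= 40<<21 -> acc=85105521 shift=28 [end]
Varint 3: bytes[3:7] = F1 B6 CA 28 -> value 85105521 (4 byte(s))
  byte[7]=0x34 cont=0 payload=0x34=52: acc |= 52<<0 -> acc=52 shift=7 [end]
Varint 4: bytes[7:8] = 34 -> value 52 (1 byte(s))
  byte[8]=0xA1 cont=1 payload=0x21=33: acc |= 33<<0 -> acc=33 shift=7
  byte[9]=0xFF cont=1 payload=0x7F=127: acc |= 127<<7 -> acc=16289 shift=14
  byte[10]=0x54 cont=0 payload=0x54=84: acc |= 84<<14 -> acc=1392545 shift=21 [end]
Varint 5: bytes[8:11] = A1 FF 54 -> value 1392545 (3 byte(s))
  byte[11]=0xE8 cont=1 payload=0x68=104: acc |= 104<<0 -> acc=104 shift=7
  byte[12]=0xC5 cont=1 payload=0x45=69: acc |= 69<<7 -> acc=8936 shift=14
  byte[13]=0x08 cont=0 payload=0x08=8: acc |= 8<<14 -> acc=140008 shift=21 [end]
Varint 6: bytes[11:14] = E8 C5 08 -> value 140008 (3 byte(s))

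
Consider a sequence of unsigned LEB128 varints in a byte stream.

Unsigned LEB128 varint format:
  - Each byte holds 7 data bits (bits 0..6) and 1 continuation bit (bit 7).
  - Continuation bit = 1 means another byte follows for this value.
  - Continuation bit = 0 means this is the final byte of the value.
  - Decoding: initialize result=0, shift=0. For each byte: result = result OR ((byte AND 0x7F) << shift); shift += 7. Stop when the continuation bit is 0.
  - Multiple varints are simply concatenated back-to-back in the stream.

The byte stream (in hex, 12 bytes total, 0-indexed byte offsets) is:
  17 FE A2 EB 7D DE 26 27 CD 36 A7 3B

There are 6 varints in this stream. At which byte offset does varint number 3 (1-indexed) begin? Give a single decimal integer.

  byte[0]=0x17 cont=0 payload=0x17=23: acc |= 23<<0 -> acc=23 shift=7 [end]
Varint 1: bytes[0:1] = 17 -> value 23 (1 byte(s))
  byte[1]=0xFE cont=1 payload=0x7E=126: acc |= 126<<0 -> acc=126 shift=7
  byte[2]=0xA2 cont=1 payload=0x22=34: acc |= 34<<7 -> acc=4478 shift=14
  byte[3]=0xEB cont=1 payload=0x6B=107: acc |= 107<<14 -> acc=1757566 shift=21
  byte[4]=0x7D cont=0 payload=0x7D=125: acc |= 125<<21 -> acc=263901566 shift=28 [end]
Varint 2: bytes[1:5] = FE A2 EB 7D -> value 263901566 (4 byte(s))
  byte[5]=0xDE cont=1 payload=0x5E=94: acc |= 94<<0 -> acc=94 shift=7
  byte[6]=0x26 cont=0 payload=0x26=38: acc |= 38<<7 -> acc=4958 shift=14 [end]
Varint 3: bytes[5:7] = DE 26 -> value 4958 (2 byte(s))
  byte[7]=0x27 cont=0 payload=0x27=39: acc |= 39<<0 -> acc=39 shift=7 [end]
Varint 4: bytes[7:8] = 27 -> value 39 (1 byte(s))
  byte[8]=0xCD cont=1 payload=0x4D=77: acc |= 77<<0 -> acc=77 shift=7
  byte[9]=0x36 cont=0 payload=0x36=54: acc |= 54<<7 -> acc=6989 shift=14 [end]
Varint 5: bytes[8:10] = CD 36 -> value 6989 (2 byte(s))
  byte[10]=0xA7 cont=1 payload=0x27=39: acc |= 39<<0 -> acc=39 shift=7
  byte[11]=0x3B cont=0 payload=0x3B=59: acc |= 59<<7 -> acc=7591 shift=14 [end]
Varint 6: bytes[10:12] = A7 3B -> value 7591 (2 byte(s))

Answer: 5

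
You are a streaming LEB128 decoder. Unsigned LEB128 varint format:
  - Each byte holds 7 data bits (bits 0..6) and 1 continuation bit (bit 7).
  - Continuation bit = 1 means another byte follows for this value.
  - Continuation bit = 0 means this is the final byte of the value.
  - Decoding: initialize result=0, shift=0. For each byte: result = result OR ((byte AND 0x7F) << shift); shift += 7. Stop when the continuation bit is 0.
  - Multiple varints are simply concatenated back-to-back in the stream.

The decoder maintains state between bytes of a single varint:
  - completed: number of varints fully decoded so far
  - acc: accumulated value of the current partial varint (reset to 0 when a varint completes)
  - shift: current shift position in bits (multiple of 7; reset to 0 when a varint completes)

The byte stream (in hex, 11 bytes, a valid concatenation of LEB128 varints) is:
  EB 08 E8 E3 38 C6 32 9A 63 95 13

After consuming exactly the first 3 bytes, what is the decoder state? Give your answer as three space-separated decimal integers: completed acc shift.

byte[0]=0xEB cont=1 payload=0x6B: acc |= 107<<0 -> completed=0 acc=107 shift=7
byte[1]=0x08 cont=0 payload=0x08: varint #1 complete (value=1131); reset -> completed=1 acc=0 shift=0
byte[2]=0xE8 cont=1 payload=0x68: acc |= 104<<0 -> completed=1 acc=104 shift=7

Answer: 1 104 7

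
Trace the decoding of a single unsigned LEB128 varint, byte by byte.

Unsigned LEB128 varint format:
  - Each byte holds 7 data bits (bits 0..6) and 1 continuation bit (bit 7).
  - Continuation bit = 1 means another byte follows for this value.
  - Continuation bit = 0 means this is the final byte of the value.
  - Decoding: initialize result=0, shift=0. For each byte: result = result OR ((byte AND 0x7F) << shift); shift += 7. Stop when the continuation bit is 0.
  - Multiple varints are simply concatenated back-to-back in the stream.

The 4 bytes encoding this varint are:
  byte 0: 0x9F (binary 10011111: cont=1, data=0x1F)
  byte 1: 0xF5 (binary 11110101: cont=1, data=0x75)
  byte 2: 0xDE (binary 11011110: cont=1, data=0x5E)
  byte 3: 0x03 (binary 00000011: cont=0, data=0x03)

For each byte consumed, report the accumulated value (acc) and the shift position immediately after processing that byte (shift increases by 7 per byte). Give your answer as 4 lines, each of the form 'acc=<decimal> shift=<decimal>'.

Answer: acc=31 shift=7
acc=15007 shift=14
acc=1555103 shift=21
acc=7846559 shift=28

Derivation:
byte 0=0x9F: payload=0x1F=31, contrib = 31<<0 = 31; acc -> 31, shift -> 7
byte 1=0xF5: payload=0x75=117, contrib = 117<<7 = 14976; acc -> 15007, shift -> 14
byte 2=0xDE: payload=0x5E=94, contrib = 94<<14 = 1540096; acc -> 1555103, shift -> 21
byte 3=0x03: payload=0x03=3, contrib = 3<<21 = 6291456; acc -> 7846559, shift -> 28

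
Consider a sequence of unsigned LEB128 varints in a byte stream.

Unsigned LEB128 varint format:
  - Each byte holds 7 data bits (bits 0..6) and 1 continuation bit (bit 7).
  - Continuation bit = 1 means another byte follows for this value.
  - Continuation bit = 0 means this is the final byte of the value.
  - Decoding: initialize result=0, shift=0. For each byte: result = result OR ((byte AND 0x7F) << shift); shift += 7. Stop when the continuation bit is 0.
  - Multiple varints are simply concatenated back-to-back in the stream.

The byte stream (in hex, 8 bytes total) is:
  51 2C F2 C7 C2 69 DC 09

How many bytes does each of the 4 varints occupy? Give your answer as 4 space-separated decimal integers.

  byte[0]=0x51 cont=0 payload=0x51=81: acc |= 81<<0 -> acc=81 shift=7 [end]
Varint 1: bytes[0:1] = 51 -> value 81 (1 byte(s))
  byte[1]=0x2C cont=0 payload=0x2C=44: acc |= 44<<0 -> acc=44 shift=7 [end]
Varint 2: bytes[1:2] = 2C -> value 44 (1 byte(s))
  byte[2]=0xF2 cont=1 payload=0x72=114: acc |= 114<<0 -> acc=114 shift=7
  byte[3]=0xC7 cont=1 payload=0x47=71: acc |= 71<<7 -> acc=9202 shift=14
  byte[4]=0xC2 cont=1 payload=0x42=66: acc |= 66<<14 -> acc=1090546 shift=21
  byte[5]=0x69 cont=0 payload=0x69=105: acc |= 105<<21 -> acc=221291506 shift=28 [end]
Varint 3: bytes[2:6] = F2 C7 C2 69 -> value 221291506 (4 byte(s))
  byte[6]=0xDC cont=1 payload=0x5C=92: acc |= 92<<0 -> acc=92 shift=7
  byte[7]=0x09 cont=0 payload=0x09=9: acc |= 9<<7 -> acc=1244 shift=14 [end]
Varint 4: bytes[6:8] = DC 09 -> value 1244 (2 byte(s))

Answer: 1 1 4 2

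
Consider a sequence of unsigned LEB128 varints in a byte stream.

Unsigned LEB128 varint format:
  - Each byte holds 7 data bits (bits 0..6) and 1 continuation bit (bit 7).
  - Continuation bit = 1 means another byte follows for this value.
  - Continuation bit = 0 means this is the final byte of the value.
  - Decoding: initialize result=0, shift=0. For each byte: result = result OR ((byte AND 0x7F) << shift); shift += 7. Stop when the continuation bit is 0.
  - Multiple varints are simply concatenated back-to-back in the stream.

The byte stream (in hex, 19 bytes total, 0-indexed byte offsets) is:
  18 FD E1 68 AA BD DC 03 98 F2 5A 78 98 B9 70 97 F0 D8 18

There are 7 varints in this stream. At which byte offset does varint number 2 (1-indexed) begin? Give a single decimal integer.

  byte[0]=0x18 cont=0 payload=0x18=24: acc |= 24<<0 -> acc=24 shift=7 [end]
Varint 1: bytes[0:1] = 18 -> value 24 (1 byte(s))
  byte[1]=0xFD cont=1 payload=0x7D=125: acc |= 125<<0 -> acc=125 shift=7
  byte[2]=0xE1 cont=1 payload=0x61=97: acc |= 97<<7 -> acc=12541 shift=14
  byte[3]=0x68 cont=0 payload=0x68=104: acc |= 104<<14 -> acc=1716477 shift=21 [end]
Varint 2: bytes[1:4] = FD E1 68 -> value 1716477 (3 byte(s))
  byte[4]=0xAA cont=1 payload=0x2A=42: acc |= 42<<0 -> acc=42 shift=7
  byte[5]=0xBD cont=1 payload=0x3D=61: acc |= 61<<7 -> acc=7850 shift=14
  byte[6]=0xDC cont=1 payload=0x5C=92: acc |= 92<<14 -> acc=1515178 shift=21
  byte[7]=0x03 cont=0 payload=0x03=3: acc |= 3<<21 -> acc=7806634 shift=28 [end]
Varint 3: bytes[4:8] = AA BD DC 03 -> value 7806634 (4 byte(s))
  byte[8]=0x98 cont=1 payload=0x18=24: acc |= 24<<0 -> acc=24 shift=7
  byte[9]=0xF2 cont=1 payload=0x72=114: acc |= 114<<7 -> acc=14616 shift=14
  byte[10]=0x5A cont=0 payload=0x5A=90: acc |= 90<<14 -> acc=1489176 shift=21 [end]
Varint 4: bytes[8:11] = 98 F2 5A -> value 1489176 (3 byte(s))
  byte[11]=0x78 cont=0 payload=0x78=120: acc |= 120<<0 -> acc=120 shift=7 [end]
Varint 5: bytes[11:12] = 78 -> value 120 (1 byte(s))
  byte[12]=0x98 cont=1 payload=0x18=24: acc |= 24<<0 -> acc=24 shift=7
  byte[13]=0xB9 cont=1 payload=0x39=57: acc |= 57<<7 -> acc=7320 shift=14
  byte[14]=0x70 cont=0 payload=0x70=112: acc |= 112<<14 -> acc=1842328 shift=21 [end]
Varint 6: bytes[12:15] = 98 B9 70 -> value 1842328 (3 byte(s))
  byte[15]=0x97 cont=1 payload=0x17=23: acc |= 23<<0 -> acc=23 shift=7
  byte[16]=0xF0 cont=1 payload=0x70=112: acc |= 112<<7 -> acc=14359 shift=14
  byte[17]=0xD8 cont=1 payload=0x58=88: acc |= 88<<14 -> acc=1456151 shift=21
  byte[18]=0x18 cont=0 payload=0x18=24: acc |= 24<<21 -> acc=51787799 shift=28 [end]
Varint 7: bytes[15:19] = 97 F0 D8 18 -> value 51787799 (4 byte(s))

Answer: 1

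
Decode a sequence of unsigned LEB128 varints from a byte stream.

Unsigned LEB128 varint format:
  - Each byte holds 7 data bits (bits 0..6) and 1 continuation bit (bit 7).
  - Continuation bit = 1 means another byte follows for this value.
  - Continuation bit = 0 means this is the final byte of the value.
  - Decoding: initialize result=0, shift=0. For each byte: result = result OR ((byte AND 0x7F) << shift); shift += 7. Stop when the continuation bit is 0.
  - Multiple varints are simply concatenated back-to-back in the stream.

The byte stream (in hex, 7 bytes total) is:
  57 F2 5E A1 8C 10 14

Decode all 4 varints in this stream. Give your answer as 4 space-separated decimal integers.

Answer: 87 12146 263713 20

Derivation:
  byte[0]=0x57 cont=0 payload=0x57=87: acc |= 87<<0 -> acc=87 shift=7 [end]
Varint 1: bytes[0:1] = 57 -> value 87 (1 byte(s))
  byte[1]=0xF2 cont=1 payload=0x72=114: acc |= 114<<0 -> acc=114 shift=7
  byte[2]=0x5E cont=0 payload=0x5E=94: acc |= 94<<7 -> acc=12146 shift=14 [end]
Varint 2: bytes[1:3] = F2 5E -> value 12146 (2 byte(s))
  byte[3]=0xA1 cont=1 payload=0x21=33: acc |= 33<<0 -> acc=33 shift=7
  byte[4]=0x8C cont=1 payload=0x0C=12: acc |= 12<<7 -> acc=1569 shift=14
  byte[5]=0x10 cont=0 payload=0x10=16: acc |= 16<<14 -> acc=263713 shift=21 [end]
Varint 3: bytes[3:6] = A1 8C 10 -> value 263713 (3 byte(s))
  byte[6]=0x14 cont=0 payload=0x14=20: acc |= 20<<0 -> acc=20 shift=7 [end]
Varint 4: bytes[6:7] = 14 -> value 20 (1 byte(s))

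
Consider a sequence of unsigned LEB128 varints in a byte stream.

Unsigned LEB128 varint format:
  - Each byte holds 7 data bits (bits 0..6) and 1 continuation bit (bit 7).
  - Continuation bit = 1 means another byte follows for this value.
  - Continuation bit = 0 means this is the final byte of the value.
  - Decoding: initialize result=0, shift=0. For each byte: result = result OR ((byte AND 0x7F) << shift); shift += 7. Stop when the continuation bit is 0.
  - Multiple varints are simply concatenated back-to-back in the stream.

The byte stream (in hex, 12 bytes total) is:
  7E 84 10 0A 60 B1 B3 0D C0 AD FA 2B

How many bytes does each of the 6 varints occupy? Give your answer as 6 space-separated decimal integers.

  byte[0]=0x7E cont=0 payload=0x7E=126: acc |= 126<<0 -> acc=126 shift=7 [end]
Varint 1: bytes[0:1] = 7E -> value 126 (1 byte(s))
  byte[1]=0x84 cont=1 payload=0x04=4: acc |= 4<<0 -> acc=4 shift=7
  byte[2]=0x10 cont=0 payload=0x10=16: acc |= 16<<7 -> acc=2052 shift=14 [end]
Varint 2: bytes[1:3] = 84 10 -> value 2052 (2 byte(s))
  byte[3]=0x0A cont=0 payload=0x0A=10: acc |= 10<<0 -> acc=10 shift=7 [end]
Varint 3: bytes[3:4] = 0A -> value 10 (1 byte(s))
  byte[4]=0x60 cont=0 payload=0x60=96: acc |= 96<<0 -> acc=96 shift=7 [end]
Varint 4: bytes[4:5] = 60 -> value 96 (1 byte(s))
  byte[5]=0xB1 cont=1 payload=0x31=49: acc |= 49<<0 -> acc=49 shift=7
  byte[6]=0xB3 cont=1 payload=0x33=51: acc |= 51<<7 -> acc=6577 shift=14
  byte[7]=0x0D cont=0 payload=0x0D=13: acc |= 13<<14 -> acc=219569 shift=21 [end]
Varint 5: bytes[5:8] = B1 B3 0D -> value 219569 (3 byte(s))
  byte[8]=0xC0 cont=1 payload=0x40=64: acc |= 64<<0 -> acc=64 shift=7
  byte[9]=0xAD cont=1 payload=0x2D=45: acc |= 45<<7 -> acc=5824 shift=14
  byte[10]=0xFA cont=1 payload=0x7A=122: acc |= 122<<14 -> acc=2004672 shift=21
  byte[11]=0x2B cont=0 payload=0x2B=43: acc |= 43<<21 -> acc=92182208 shift=28 [end]
Varint 6: bytes[8:12] = C0 AD FA 2B -> value 92182208 (4 byte(s))

Answer: 1 2 1 1 3 4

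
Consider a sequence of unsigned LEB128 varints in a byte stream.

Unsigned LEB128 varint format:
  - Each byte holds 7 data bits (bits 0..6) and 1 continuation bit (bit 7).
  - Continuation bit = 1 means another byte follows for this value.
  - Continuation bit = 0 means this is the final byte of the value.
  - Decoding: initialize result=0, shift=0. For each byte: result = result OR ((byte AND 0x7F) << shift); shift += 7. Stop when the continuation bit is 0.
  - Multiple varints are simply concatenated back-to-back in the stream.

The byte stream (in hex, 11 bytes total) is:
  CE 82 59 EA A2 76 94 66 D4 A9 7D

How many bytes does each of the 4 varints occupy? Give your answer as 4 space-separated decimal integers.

Answer: 3 3 2 3

Derivation:
  byte[0]=0xCE cont=1 payload=0x4E=78: acc |= 78<<0 -> acc=78 shift=7
  byte[1]=0x82 cont=1 payload=0x02=2: acc |= 2<<7 -> acc=334 shift=14
  byte[2]=0x59 cont=0 payload=0x59=89: acc |= 89<<14 -> acc=1458510 shift=21 [end]
Varint 1: bytes[0:3] = CE 82 59 -> value 1458510 (3 byte(s))
  byte[3]=0xEA cont=1 payload=0x6A=106: acc |= 106<<0 -> acc=106 shift=7
  byte[4]=0xA2 cont=1 payload=0x22=34: acc |= 34<<7 -> acc=4458 shift=14
  byte[5]=0x76 cont=0 payload=0x76=118: acc |= 118<<14 -> acc=1937770 shift=21 [end]
Varint 2: bytes[3:6] = EA A2 76 -> value 1937770 (3 byte(s))
  byte[6]=0x94 cont=1 payload=0x14=20: acc |= 20<<0 -> acc=20 shift=7
  byte[7]=0x66 cont=0 payload=0x66=102: acc |= 102<<7 -> acc=13076 shift=14 [end]
Varint 3: bytes[6:8] = 94 66 -> value 13076 (2 byte(s))
  byte[8]=0xD4 cont=1 payload=0x54=84: acc |= 84<<0 -> acc=84 shift=7
  byte[9]=0xA9 cont=1 payload=0x29=41: acc |= 41<<7 -> acc=5332 shift=14
  byte[10]=0x7D cont=0 payload=0x7D=125: acc |= 125<<14 -> acc=2053332 shift=21 [end]
Varint 4: bytes[8:11] = D4 A9 7D -> value 2053332 (3 byte(s))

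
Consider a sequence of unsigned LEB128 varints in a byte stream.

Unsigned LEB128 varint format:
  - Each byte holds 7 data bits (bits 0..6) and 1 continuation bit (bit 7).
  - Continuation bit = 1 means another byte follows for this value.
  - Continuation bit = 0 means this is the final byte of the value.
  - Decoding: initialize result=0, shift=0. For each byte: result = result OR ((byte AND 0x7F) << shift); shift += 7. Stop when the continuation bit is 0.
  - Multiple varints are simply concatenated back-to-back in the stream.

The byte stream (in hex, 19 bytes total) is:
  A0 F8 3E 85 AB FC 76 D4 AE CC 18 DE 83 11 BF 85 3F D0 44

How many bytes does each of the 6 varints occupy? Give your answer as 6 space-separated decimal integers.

  byte[0]=0xA0 cont=1 payload=0x20=32: acc |= 32<<0 -> acc=32 shift=7
  byte[1]=0xF8 cont=1 payload=0x78=120: acc |= 120<<7 -> acc=15392 shift=14
  byte[2]=0x3E cont=0 payload=0x3E=62: acc |= 62<<14 -> acc=1031200 shift=21 [end]
Varint 1: bytes[0:3] = A0 F8 3E -> value 1031200 (3 byte(s))
  byte[3]=0x85 cont=1 payload=0x05=5: acc |= 5<<0 -> acc=5 shift=7
  byte[4]=0xAB cont=1 payload=0x2B=43: acc |= 43<<7 -> acc=5509 shift=14
  byte[5]=0xFC cont=1 payload=0x7C=124: acc |= 124<<14 -> acc=2037125 shift=21
  byte[6]=0x76 cont=0 payload=0x76=118: acc |= 118<<21 -> acc=249501061 shift=28 [end]
Varint 2: bytes[3:7] = 85 AB FC 76 -> value 249501061 (4 byte(s))
  byte[7]=0xD4 cont=1 payload=0x54=84: acc |= 84<<0 -> acc=84 shift=7
  byte[8]=0xAE cont=1 payload=0x2E=46: acc |= 46<<7 -> acc=5972 shift=14
  byte[9]=0xCC cont=1 payload=0x4C=76: acc |= 76<<14 -> acc=1251156 shift=21
  byte[10]=0x18 cont=0 payload=0x18=24: acc |= 24<<21 -> acc=51582804 shift=28 [end]
Varint 3: bytes[7:11] = D4 AE CC 18 -> value 51582804 (4 byte(s))
  byte[11]=0xDE cont=1 payload=0x5E=94: acc |= 94<<0 -> acc=94 shift=7
  byte[12]=0x83 cont=1 payload=0x03=3: acc |= 3<<7 -> acc=478 shift=14
  byte[13]=0x11 cont=0 payload=0x11=17: acc |= 17<<14 -> acc=279006 shift=21 [end]
Varint 4: bytes[11:14] = DE 83 11 -> value 279006 (3 byte(s))
  byte[14]=0xBF cont=1 payload=0x3F=63: acc |= 63<<0 -> acc=63 shift=7
  byte[15]=0x85 cont=1 payload=0x05=5: acc |= 5<<7 -> acc=703 shift=14
  byte[16]=0x3F cont=0 payload=0x3F=63: acc |= 63<<14 -> acc=1032895 shift=21 [end]
Varint 5: bytes[14:17] = BF 85 3F -> value 1032895 (3 byte(s))
  byte[17]=0xD0 cont=1 payload=0x50=80: acc |= 80<<0 -> acc=80 shift=7
  byte[18]=0x44 cont=0 payload=0x44=68: acc |= 68<<7 -> acc=8784 shift=14 [end]
Varint 6: bytes[17:19] = D0 44 -> value 8784 (2 byte(s))

Answer: 3 4 4 3 3 2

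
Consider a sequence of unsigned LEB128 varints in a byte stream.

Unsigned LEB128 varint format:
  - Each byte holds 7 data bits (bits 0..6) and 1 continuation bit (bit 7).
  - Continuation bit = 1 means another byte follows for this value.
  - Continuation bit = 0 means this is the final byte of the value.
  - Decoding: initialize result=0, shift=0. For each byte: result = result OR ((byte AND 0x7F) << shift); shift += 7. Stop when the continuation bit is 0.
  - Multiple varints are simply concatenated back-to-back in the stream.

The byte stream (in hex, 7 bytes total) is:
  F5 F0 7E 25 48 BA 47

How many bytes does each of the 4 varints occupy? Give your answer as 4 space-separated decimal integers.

Answer: 3 1 1 2

Derivation:
  byte[0]=0xF5 cont=1 payload=0x75=117: acc |= 117<<0 -> acc=117 shift=7
  byte[1]=0xF0 cont=1 payload=0x70=112: acc |= 112<<7 -> acc=14453 shift=14
  byte[2]=0x7E cont=0 payload=0x7E=126: acc |= 126<<14 -> acc=2078837 shift=21 [end]
Varint 1: bytes[0:3] = F5 F0 7E -> value 2078837 (3 byte(s))
  byte[3]=0x25 cont=0 payload=0x25=37: acc |= 37<<0 -> acc=37 shift=7 [end]
Varint 2: bytes[3:4] = 25 -> value 37 (1 byte(s))
  byte[4]=0x48 cont=0 payload=0x48=72: acc |= 72<<0 -> acc=72 shift=7 [end]
Varint 3: bytes[4:5] = 48 -> value 72 (1 byte(s))
  byte[5]=0xBA cont=1 payload=0x3A=58: acc |= 58<<0 -> acc=58 shift=7
  byte[6]=0x47 cont=0 payload=0x47=71: acc |= 71<<7 -> acc=9146 shift=14 [end]
Varint 4: bytes[5:7] = BA 47 -> value 9146 (2 byte(s))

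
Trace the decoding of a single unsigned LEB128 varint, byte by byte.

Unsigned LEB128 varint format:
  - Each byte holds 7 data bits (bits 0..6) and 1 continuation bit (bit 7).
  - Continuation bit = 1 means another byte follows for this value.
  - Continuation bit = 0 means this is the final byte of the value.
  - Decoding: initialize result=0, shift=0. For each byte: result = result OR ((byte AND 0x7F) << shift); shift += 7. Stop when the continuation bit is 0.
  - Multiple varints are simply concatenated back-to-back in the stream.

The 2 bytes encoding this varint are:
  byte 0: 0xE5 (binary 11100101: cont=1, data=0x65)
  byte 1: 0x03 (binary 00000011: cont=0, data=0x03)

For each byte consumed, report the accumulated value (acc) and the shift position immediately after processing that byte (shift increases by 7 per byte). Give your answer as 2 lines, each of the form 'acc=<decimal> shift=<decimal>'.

Answer: acc=101 shift=7
acc=485 shift=14

Derivation:
byte 0=0xE5: payload=0x65=101, contrib = 101<<0 = 101; acc -> 101, shift -> 7
byte 1=0x03: payload=0x03=3, contrib = 3<<7 = 384; acc -> 485, shift -> 14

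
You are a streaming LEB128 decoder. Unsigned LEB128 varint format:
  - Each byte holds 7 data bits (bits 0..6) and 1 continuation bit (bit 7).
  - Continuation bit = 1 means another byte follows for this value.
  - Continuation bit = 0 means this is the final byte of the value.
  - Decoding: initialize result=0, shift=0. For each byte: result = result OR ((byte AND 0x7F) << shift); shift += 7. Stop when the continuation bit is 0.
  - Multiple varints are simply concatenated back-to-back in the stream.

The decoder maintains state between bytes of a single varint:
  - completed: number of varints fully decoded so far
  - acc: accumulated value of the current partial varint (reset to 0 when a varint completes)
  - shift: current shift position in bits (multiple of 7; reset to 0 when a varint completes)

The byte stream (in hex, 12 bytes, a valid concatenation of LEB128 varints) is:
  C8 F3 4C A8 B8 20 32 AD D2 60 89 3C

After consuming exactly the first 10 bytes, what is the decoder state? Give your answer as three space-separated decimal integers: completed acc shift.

Answer: 4 0 0

Derivation:
byte[0]=0xC8 cont=1 payload=0x48: acc |= 72<<0 -> completed=0 acc=72 shift=7
byte[1]=0xF3 cont=1 payload=0x73: acc |= 115<<7 -> completed=0 acc=14792 shift=14
byte[2]=0x4C cont=0 payload=0x4C: varint #1 complete (value=1259976); reset -> completed=1 acc=0 shift=0
byte[3]=0xA8 cont=1 payload=0x28: acc |= 40<<0 -> completed=1 acc=40 shift=7
byte[4]=0xB8 cont=1 payload=0x38: acc |= 56<<7 -> completed=1 acc=7208 shift=14
byte[5]=0x20 cont=0 payload=0x20: varint #2 complete (value=531496); reset -> completed=2 acc=0 shift=0
byte[6]=0x32 cont=0 payload=0x32: varint #3 complete (value=50); reset -> completed=3 acc=0 shift=0
byte[7]=0xAD cont=1 payload=0x2D: acc |= 45<<0 -> completed=3 acc=45 shift=7
byte[8]=0xD2 cont=1 payload=0x52: acc |= 82<<7 -> completed=3 acc=10541 shift=14
byte[9]=0x60 cont=0 payload=0x60: varint #4 complete (value=1583405); reset -> completed=4 acc=0 shift=0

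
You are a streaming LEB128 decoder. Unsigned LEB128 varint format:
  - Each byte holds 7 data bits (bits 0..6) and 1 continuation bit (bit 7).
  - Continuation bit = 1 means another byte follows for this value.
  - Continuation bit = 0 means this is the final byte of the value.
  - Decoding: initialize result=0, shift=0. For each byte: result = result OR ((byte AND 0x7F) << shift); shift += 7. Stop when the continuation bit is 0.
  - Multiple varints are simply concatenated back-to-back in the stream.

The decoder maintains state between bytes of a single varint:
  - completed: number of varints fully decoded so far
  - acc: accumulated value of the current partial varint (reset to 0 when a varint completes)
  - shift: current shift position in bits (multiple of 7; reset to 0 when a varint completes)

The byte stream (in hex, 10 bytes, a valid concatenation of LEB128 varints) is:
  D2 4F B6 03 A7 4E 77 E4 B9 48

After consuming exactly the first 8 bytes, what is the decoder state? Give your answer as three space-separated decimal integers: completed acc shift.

byte[0]=0xD2 cont=1 payload=0x52: acc |= 82<<0 -> completed=0 acc=82 shift=7
byte[1]=0x4F cont=0 payload=0x4F: varint #1 complete (value=10194); reset -> completed=1 acc=0 shift=0
byte[2]=0xB6 cont=1 payload=0x36: acc |= 54<<0 -> completed=1 acc=54 shift=7
byte[3]=0x03 cont=0 payload=0x03: varint #2 complete (value=438); reset -> completed=2 acc=0 shift=0
byte[4]=0xA7 cont=1 payload=0x27: acc |= 39<<0 -> completed=2 acc=39 shift=7
byte[5]=0x4E cont=0 payload=0x4E: varint #3 complete (value=10023); reset -> completed=3 acc=0 shift=0
byte[6]=0x77 cont=0 payload=0x77: varint #4 complete (value=119); reset -> completed=4 acc=0 shift=0
byte[7]=0xE4 cont=1 payload=0x64: acc |= 100<<0 -> completed=4 acc=100 shift=7

Answer: 4 100 7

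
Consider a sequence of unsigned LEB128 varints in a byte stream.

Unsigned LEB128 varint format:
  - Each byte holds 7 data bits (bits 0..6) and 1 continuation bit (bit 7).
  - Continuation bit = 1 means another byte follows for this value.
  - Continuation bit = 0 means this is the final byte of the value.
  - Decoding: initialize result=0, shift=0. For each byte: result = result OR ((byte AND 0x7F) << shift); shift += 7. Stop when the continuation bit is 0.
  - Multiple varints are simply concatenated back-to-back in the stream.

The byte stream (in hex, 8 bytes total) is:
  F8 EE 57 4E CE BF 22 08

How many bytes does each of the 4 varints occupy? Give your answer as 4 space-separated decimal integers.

  byte[0]=0xF8 cont=1 payload=0x78=120: acc |= 120<<0 -> acc=120 shift=7
  byte[1]=0xEE cont=1 payload=0x6E=110: acc |= 110<<7 -> acc=14200 shift=14
  byte[2]=0x57 cont=0 payload=0x57=87: acc |= 87<<14 -> acc=1439608 shift=21 [end]
Varint 1: bytes[0:3] = F8 EE 57 -> value 1439608 (3 byte(s))
  byte[3]=0x4E cont=0 payload=0x4E=78: acc |= 78<<0 -> acc=78 shift=7 [end]
Varint 2: bytes[3:4] = 4E -> value 78 (1 byte(s))
  byte[4]=0xCE cont=1 payload=0x4E=78: acc |= 78<<0 -> acc=78 shift=7
  byte[5]=0xBF cont=1 payload=0x3F=63: acc |= 63<<7 -> acc=8142 shift=14
  byte[6]=0x22 cont=0 payload=0x22=34: acc |= 34<<14 -> acc=565198 shift=21 [end]
Varint 3: bytes[4:7] = CE BF 22 -> value 565198 (3 byte(s))
  byte[7]=0x08 cont=0 payload=0x08=8: acc |= 8<<0 -> acc=8 shift=7 [end]
Varint 4: bytes[7:8] = 08 -> value 8 (1 byte(s))

Answer: 3 1 3 1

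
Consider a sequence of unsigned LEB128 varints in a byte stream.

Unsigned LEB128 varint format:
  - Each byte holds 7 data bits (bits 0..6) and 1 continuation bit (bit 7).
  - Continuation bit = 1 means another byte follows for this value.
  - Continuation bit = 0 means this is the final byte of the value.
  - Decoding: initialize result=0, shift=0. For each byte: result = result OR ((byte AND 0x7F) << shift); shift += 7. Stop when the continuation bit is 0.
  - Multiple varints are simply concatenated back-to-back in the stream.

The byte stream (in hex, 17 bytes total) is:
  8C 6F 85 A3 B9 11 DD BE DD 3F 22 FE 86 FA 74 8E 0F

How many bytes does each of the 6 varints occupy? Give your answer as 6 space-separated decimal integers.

  byte[0]=0x8C cont=1 payload=0x0C=12: acc |= 12<<0 -> acc=12 shift=7
  byte[1]=0x6F cont=0 payload=0x6F=111: acc |= 111<<7 -> acc=14220 shift=14 [end]
Varint 1: bytes[0:2] = 8C 6F -> value 14220 (2 byte(s))
  byte[2]=0x85 cont=1 payload=0x05=5: acc |= 5<<0 -> acc=5 shift=7
  byte[3]=0xA3 cont=1 payload=0x23=35: acc |= 35<<7 -> acc=4485 shift=14
  byte[4]=0xB9 cont=1 payload=0x39=57: acc |= 57<<14 -> acc=938373 shift=21
  byte[5]=0x11 cont=0 payload=0x11=17: acc |= 17<<21 -> acc=36589957 shift=28 [end]
Varint 2: bytes[2:6] = 85 A3 B9 11 -> value 36589957 (4 byte(s))
  byte[6]=0xDD cont=1 payload=0x5D=93: acc |= 93<<0 -> acc=93 shift=7
  byte[7]=0xBE cont=1 payload=0x3E=62: acc |= 62<<7 -> acc=8029 shift=14
  byte[8]=0xDD cont=1 payload=0x5D=93: acc |= 93<<14 -> acc=1531741 shift=21
  byte[9]=0x3F cont=0 payload=0x3F=63: acc |= 63<<21 -> acc=133652317 shift=28 [end]
Varint 3: bytes[6:10] = DD BE DD 3F -> value 133652317 (4 byte(s))
  byte[10]=0x22 cont=0 payload=0x22=34: acc |= 34<<0 -> acc=34 shift=7 [end]
Varint 4: bytes[10:11] = 22 -> value 34 (1 byte(s))
  byte[11]=0xFE cont=1 payload=0x7E=126: acc |= 126<<0 -> acc=126 shift=7
  byte[12]=0x86 cont=1 payload=0x06=6: acc |= 6<<7 -> acc=894 shift=14
  byte[13]=0xFA cont=1 payload=0x7A=122: acc |= 122<<14 -> acc=1999742 shift=21
  byte[14]=0x74 cont=0 payload=0x74=116: acc |= 116<<21 -> acc=245269374 shift=28 [end]
Varint 5: bytes[11:15] = FE 86 FA 74 -> value 245269374 (4 byte(s))
  byte[15]=0x8E cont=1 payload=0x0E=14: acc |= 14<<0 -> acc=14 shift=7
  byte[16]=0x0F cont=0 payload=0x0F=15: acc |= 15<<7 -> acc=1934 shift=14 [end]
Varint 6: bytes[15:17] = 8E 0F -> value 1934 (2 byte(s))

Answer: 2 4 4 1 4 2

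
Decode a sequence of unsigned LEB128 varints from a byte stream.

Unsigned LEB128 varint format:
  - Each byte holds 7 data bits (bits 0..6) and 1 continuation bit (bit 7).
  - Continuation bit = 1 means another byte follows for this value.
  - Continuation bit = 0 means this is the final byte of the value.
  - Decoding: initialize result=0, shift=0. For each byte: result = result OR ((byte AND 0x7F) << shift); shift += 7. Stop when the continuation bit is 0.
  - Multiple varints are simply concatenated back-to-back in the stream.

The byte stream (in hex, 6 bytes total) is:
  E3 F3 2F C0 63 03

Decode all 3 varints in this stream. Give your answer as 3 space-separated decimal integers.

Answer: 784867 12736 3

Derivation:
  byte[0]=0xE3 cont=1 payload=0x63=99: acc |= 99<<0 -> acc=99 shift=7
  byte[1]=0xF3 cont=1 payload=0x73=115: acc |= 115<<7 -> acc=14819 shift=14
  byte[2]=0x2F cont=0 payload=0x2F=47: acc |= 47<<14 -> acc=784867 shift=21 [end]
Varint 1: bytes[0:3] = E3 F3 2F -> value 784867 (3 byte(s))
  byte[3]=0xC0 cont=1 payload=0x40=64: acc |= 64<<0 -> acc=64 shift=7
  byte[4]=0x63 cont=0 payload=0x63=99: acc |= 99<<7 -> acc=12736 shift=14 [end]
Varint 2: bytes[3:5] = C0 63 -> value 12736 (2 byte(s))
  byte[5]=0x03 cont=0 payload=0x03=3: acc |= 3<<0 -> acc=3 shift=7 [end]
Varint 3: bytes[5:6] = 03 -> value 3 (1 byte(s))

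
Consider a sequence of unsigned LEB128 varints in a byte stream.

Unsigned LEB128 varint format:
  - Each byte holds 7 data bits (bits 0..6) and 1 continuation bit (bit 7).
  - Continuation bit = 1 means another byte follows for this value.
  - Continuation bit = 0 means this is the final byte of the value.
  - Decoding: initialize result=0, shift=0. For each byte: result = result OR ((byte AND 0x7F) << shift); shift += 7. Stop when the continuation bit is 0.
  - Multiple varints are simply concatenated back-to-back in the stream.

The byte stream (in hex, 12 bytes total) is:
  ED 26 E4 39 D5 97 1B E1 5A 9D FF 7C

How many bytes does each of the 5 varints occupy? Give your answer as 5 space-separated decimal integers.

  byte[0]=0xED cont=1 payload=0x6D=109: acc |= 109<<0 -> acc=109 shift=7
  byte[1]=0x26 cont=0 payload=0x26=38: acc |= 38<<7 -> acc=4973 shift=14 [end]
Varint 1: bytes[0:2] = ED 26 -> value 4973 (2 byte(s))
  byte[2]=0xE4 cont=1 payload=0x64=100: acc |= 100<<0 -> acc=100 shift=7
  byte[3]=0x39 cont=0 payload=0x39=57: acc |= 57<<7 -> acc=7396 shift=14 [end]
Varint 2: bytes[2:4] = E4 39 -> value 7396 (2 byte(s))
  byte[4]=0xD5 cont=1 payload=0x55=85: acc |= 85<<0 -> acc=85 shift=7
  byte[5]=0x97 cont=1 payload=0x17=23: acc |= 23<<7 -> acc=3029 shift=14
  byte[6]=0x1B cont=0 payload=0x1B=27: acc |= 27<<14 -> acc=445397 shift=21 [end]
Varint 3: bytes[4:7] = D5 97 1B -> value 445397 (3 byte(s))
  byte[7]=0xE1 cont=1 payload=0x61=97: acc |= 97<<0 -> acc=97 shift=7
  byte[8]=0x5A cont=0 payload=0x5A=90: acc |= 90<<7 -> acc=11617 shift=14 [end]
Varint 4: bytes[7:9] = E1 5A -> value 11617 (2 byte(s))
  byte[9]=0x9D cont=1 payload=0x1D=29: acc |= 29<<0 -> acc=29 shift=7
  byte[10]=0xFF cont=1 payload=0x7F=127: acc |= 127<<7 -> acc=16285 shift=14
  byte[11]=0x7C cont=0 payload=0x7C=124: acc |= 124<<14 -> acc=2047901 shift=21 [end]
Varint 5: bytes[9:12] = 9D FF 7C -> value 2047901 (3 byte(s))

Answer: 2 2 3 2 3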